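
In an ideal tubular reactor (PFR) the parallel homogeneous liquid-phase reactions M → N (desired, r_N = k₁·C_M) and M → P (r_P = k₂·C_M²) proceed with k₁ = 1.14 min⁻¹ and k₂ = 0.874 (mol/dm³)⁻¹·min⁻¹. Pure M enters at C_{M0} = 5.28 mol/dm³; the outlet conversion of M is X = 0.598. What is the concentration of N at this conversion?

0.852 mol/dm³

C_M = C_{M0}(1−X) = 2.123 mol/dm³.
Along a PFR/batch, dC_N/dC_M = −r_N/(r_N+r_P) = −k₁/(k₁+k₂·C_M).
Integrating from C_{M0} to C_M: C_N = (1.14/0.874)·ln[(1.14+0.874·5.28)/(1.14+0.874·2.12)] = 1.304·ln(5.755/2.995) = 0.8518 mol/dm³.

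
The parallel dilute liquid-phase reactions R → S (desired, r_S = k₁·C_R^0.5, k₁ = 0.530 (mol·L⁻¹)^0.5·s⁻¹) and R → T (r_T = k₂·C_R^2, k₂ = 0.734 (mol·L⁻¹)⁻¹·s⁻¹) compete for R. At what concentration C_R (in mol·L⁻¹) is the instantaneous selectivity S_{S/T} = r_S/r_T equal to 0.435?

S_{S/T} = (k₁/k₂)·C_R^-1.5 ⇒ C_R = (S·k₂/k₁)^(1/(-1.5)).
= (0.435×0.734/0.530)^(-0.6667) = (0.6024)^(-0.6667) = 1.40 mol·L⁻¹.

1.40 mol·L⁻¹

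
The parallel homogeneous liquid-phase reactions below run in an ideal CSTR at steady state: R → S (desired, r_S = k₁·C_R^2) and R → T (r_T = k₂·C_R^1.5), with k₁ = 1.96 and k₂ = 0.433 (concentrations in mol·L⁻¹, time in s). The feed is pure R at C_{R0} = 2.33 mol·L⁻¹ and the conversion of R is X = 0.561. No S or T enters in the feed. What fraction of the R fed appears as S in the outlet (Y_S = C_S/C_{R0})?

0.460

Exit C_R = C_{R0}(1−X) = 2.33×0.439 = 1.023 mol·L⁻¹.
A CSTR operates uniformly at the exit composition, giving r_S = 2.051 and r_T = 0.4479 (each k·C_R^n at C_R = 1.023).
Fraction of consumed R going to S: r_S/(r_S+r_T) = 0.8207.
C_S = 0.8207·C_{R0}·X = 0.8207×2.33×0.561 = 1.07 mol·L⁻¹; Y_S = C_S/C_{R0} = 0.460.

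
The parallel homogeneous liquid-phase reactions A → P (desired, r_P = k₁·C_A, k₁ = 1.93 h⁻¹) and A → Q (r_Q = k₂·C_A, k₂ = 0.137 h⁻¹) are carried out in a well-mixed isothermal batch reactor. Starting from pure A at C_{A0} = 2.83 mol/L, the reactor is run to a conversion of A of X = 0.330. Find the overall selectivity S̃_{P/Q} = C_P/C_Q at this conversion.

C_A = C_{A0}(1−X) = 1.896 mol/L.
Both paths are first order in A, so the instantaneous fraction to P is constant: dC_P/d(−C_A) = k₁/(k₁+k₂) = 0.9337.
C_P = 0.9337·(C_{A0}−C_A) = 0.9337×0.9339 = 0.872 mol/L.
C_Q = (C_{A0}−C_A)−C_P = 0.06190 mol/L; S̃_{P/Q} = 0.8720/0.06190 = 14.1.

14.1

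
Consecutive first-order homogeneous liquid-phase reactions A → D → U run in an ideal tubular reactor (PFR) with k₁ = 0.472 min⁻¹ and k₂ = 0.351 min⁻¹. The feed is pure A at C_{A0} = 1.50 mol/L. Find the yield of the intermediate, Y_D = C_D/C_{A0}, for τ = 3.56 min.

0.391

Solving the coupled first-order balances gives C_D(τ) = [k₁/(k₂−k₁)]·C_{A0}·(e^(−k₁τ) − e^(−k₂τ)).
e^(−k₁τ) = e^(−0.472×3.56) = e^(−1.680) = 0.1863; e^(−k₂τ) = e^(−1.250) = 0.2866.
C_D = 0.472×1.50/(0.351−0.472) × (0.1863−0.2866) = (-5.851)×(-0.1003) = 0.5870 mol/L.
Y_D = C_D/C_{A0} = 0.5870/1.50 = 0.391.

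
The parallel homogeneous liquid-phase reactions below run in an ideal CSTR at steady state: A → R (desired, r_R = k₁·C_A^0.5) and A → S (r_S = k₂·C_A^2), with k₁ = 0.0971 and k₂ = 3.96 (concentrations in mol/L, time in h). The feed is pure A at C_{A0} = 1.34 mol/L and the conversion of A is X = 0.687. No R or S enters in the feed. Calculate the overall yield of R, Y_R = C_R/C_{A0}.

0.0569

Exit C_A = C_{A0}(1−X) = 1.34×0.313 = 0.4194 mol/L.
In a CSTR the entire volume is at exit conditions, so r_R = 0.0971×0.4194^0.5 = 0.06288 and r_S = 3.96×0.4194^2 = 0.6966.
Fraction of consumed A going to R: r_R/(r_R+r_S) = 0.08280.
C_R = 0.08280·C_{A0}·X = 0.08280×1.34×0.687 = 0.0762 mol/L; Y_R = C_R/C_{A0} = 0.0569.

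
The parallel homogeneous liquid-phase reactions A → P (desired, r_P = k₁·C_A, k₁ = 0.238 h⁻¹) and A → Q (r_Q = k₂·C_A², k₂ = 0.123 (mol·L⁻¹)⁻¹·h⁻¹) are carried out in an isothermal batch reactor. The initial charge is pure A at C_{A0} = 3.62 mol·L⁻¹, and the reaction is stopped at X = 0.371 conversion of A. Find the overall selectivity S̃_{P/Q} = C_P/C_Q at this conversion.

0.663

C_A = C_{A0}(1−X) = 2.277 mol·L⁻¹.
Along a PFR/batch, dC_P/dC_A = −r_P/(r_P+r_Q) = −k₁/(k₁+k₂·C_A).
Integrating from C_{A0} to C_A: C_P = (0.238/0.123)·ln[(0.238+0.123·3.62)/(0.238+0.123·2.28)] = 1.935·ln(0.6833/0.5181) = 0.5355 mol·L⁻¹.
C_Q = (C_{A0}−C_A)−C_P = 0.8075 mol·L⁻¹; S̃_{P/Q} = 0.5355/0.8075 = 0.663.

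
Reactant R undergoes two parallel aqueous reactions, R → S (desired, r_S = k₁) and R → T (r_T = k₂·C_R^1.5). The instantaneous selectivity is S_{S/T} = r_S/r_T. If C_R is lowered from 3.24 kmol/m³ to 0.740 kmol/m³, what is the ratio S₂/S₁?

9.16

S_{S/T} = (k₁/k₂)·C_R^-1.5, so S₂/S₁ = (C_{R,2}/C_{R,1})^-1.5.
= (0.740/3.24)^(-1.5) = (0.2284)^(-1.5) = 9.16.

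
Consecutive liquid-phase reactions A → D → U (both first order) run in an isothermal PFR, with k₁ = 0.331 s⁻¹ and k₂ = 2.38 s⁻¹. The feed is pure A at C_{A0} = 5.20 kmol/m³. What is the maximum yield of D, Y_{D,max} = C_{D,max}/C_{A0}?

0.101

For a first-order series the maximum intermediate yield is C_{D,max}/C_{A0} = (k₁/k₂)^[k₂/(k₂−k₁)].
= (0.331/2.38)^(2.38/(2.38−0.331)) = (0.1391)^(1.162) = 0.1011.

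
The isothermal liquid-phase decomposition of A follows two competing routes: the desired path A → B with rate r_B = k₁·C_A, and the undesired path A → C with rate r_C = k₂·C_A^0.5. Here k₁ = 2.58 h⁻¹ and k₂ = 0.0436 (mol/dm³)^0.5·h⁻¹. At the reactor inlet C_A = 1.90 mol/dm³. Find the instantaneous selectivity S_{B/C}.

81.6

S_{B/C} = r_B/r_C = (k₁·C_A)/(k₂·C_A^0.5) = (k₁/k₂)·C_A^0.5.
= (2.58×1.900) / (0.0436×1.900^0.5) = 4.902/0.06010 = 81.6.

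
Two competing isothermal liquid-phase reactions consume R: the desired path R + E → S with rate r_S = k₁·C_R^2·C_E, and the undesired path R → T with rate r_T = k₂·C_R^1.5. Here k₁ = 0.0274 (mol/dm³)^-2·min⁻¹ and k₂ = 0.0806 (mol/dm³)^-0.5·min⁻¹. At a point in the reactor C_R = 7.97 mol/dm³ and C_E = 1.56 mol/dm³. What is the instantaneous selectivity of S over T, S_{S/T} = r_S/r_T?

S_{S/T} = r_S/r_T = (k₁·C_R^2·C_E)/(k₂·C_R^1.5) = (k₁/k₂)·C_R^0.5·C_E.
= (0.0274×7.970^2×1.560) / (0.0806×7.970^1.5) = 2.715/1.814 = 1.50.

1.50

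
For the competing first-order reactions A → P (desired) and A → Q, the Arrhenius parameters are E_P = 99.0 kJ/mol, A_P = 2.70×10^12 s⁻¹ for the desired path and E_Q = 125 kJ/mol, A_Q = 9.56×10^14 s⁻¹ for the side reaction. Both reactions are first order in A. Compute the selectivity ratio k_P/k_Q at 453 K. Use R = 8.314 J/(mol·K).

With equal orders, S_{P/Q} = k_P/k_Q = (A_P/A_Q)·exp[(E_Q−E_P)/(RT)].
(E_Q−E_P)/(RT) = (125−99.0)×10³/(8.314×453) = 26000/3766 = 6.903.
k_P/k_Q = (2.70×10^12/9.56×10^14)·exp(6.903) = 0.002824 × 995.7 = 2.81.

2.81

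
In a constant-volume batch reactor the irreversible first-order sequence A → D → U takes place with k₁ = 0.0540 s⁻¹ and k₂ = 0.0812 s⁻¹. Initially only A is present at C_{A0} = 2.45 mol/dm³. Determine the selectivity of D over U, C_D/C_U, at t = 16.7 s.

0.980

Solving the coupled first-order balances gives C_D(t) = [k₁/(k₂−k₁)]·C_{A0}·(e^(−k₁t) − e^(−k₂t)).
e^(−k₁t) = e^(−0.0540×16.7) = e^(−0.9018) = 0.4058; e^(−k₂t) = e^(−1.356) = 0.2577.
C_D = 0.0540×2.45/(0.0812−0.0540) × (0.4058−0.2577) = 4.864×0.1482 = 0.7206 mol/dm³.
C_A = C_{A0}e^(−k₁t) = 0.9943 mol/dm³, so C_U = C_{A0}−C_A−C_D = 0.7351 mol/dm³; C_D/C_U = 0.980.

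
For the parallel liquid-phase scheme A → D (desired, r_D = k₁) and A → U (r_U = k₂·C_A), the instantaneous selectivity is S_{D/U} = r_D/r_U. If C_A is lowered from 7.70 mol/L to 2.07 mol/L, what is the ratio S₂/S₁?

3.72

S_{D/U} = (k₁/k₂)·C_A⁻¹, so S₂/S₁ = (C_{A,2}/C_{A,1})⁻¹.
= 7.70/2.07 = 3.72.
Selectivity toward D rises as C_A falls — low-concentration operation is favoured.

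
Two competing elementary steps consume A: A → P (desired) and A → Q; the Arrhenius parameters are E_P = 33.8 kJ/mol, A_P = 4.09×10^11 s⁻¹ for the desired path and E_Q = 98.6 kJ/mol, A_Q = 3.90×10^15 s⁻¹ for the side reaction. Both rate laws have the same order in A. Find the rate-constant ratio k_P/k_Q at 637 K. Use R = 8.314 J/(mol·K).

With equal orders, S_{P/Q} = k_P/k_Q = (A_P/A_Q)·exp[(E_Q−E_P)/(RT)].
(E_Q−E_P)/(RT) = (98.6−33.8)×10³/(8.314×637) = 64800/5296 = 12.24.
k_P/k_Q = (4.09×10^11/3.90×10^15)·exp(12.24) = 1.049×10^-4 × 2.060×10^5 = 21.6.

21.6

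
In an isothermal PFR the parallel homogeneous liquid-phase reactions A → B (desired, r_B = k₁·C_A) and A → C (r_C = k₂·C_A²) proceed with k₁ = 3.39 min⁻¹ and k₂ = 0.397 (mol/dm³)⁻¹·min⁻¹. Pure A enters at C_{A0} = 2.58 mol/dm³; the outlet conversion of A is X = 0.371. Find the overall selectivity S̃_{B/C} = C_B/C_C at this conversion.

C_A = C_{A0}(1−X) = 1.623 mol/dm³.
Along a PFR/batch, dC_B/dC_A = −r_B/(r_B+r_C) = −k₁/(k₁+k₂·C_A).
Integrating from C_{A0} to C_A: C_B = (3.39/0.397)·ln[(3.39+0.397·2.58)/(3.39+0.397·1.62)] = 8.539·ln(4.414/4.034) = 0.7687 mol/dm³.
C_C = (C_{A0}−C_A)−C_B = 0.1885 mol/dm³; S̃_{B/C} = 0.7687/0.1885 = 4.08.

4.08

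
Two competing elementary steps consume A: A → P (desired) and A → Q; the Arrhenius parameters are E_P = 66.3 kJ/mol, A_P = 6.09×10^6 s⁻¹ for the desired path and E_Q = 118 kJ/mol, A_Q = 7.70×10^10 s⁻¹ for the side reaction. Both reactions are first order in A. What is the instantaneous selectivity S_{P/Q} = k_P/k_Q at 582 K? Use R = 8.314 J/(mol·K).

With equal orders, S_{P/Q} = k_P/k_Q = (A_P/A_Q)·exp[(E_Q−E_P)/(RT)].
(E_Q−E_P)/(RT) = (118−66.3)×10³/(8.314×582) = 51700/4839 = 10.68.
k_P/k_Q = (6.09×10^6/7.70×10^10)·exp(10.68) = 7.909×10^-5 × 43677 = 3.45.

3.45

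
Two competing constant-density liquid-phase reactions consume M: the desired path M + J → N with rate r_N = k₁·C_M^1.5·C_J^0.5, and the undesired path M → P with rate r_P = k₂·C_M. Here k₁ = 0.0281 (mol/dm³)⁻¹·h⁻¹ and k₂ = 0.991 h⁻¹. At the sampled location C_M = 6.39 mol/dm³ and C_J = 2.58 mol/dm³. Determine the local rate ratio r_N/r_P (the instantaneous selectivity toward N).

0.115

S_{N/P} = r_N/r_P = (k₁·C_M^1.5·C_J^0.5)/(k₂·C_M) = (k₁/k₂)·C_M^0.5·C_J^0.5.
= (0.0281×6.390^1.5×2.580^0.5) / (0.991×6.390) = 0.7291/6.332 = 0.115.
Since the desired path is higher order in M, keeping C_M high (PFR or concentrated feed) favours N.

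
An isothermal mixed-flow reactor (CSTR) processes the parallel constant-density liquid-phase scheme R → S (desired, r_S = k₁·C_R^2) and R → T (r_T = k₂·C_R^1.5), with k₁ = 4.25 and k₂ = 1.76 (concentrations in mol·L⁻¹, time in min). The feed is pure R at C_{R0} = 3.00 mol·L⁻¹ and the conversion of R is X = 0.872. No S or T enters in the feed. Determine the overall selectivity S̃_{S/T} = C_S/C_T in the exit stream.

1.50

Exit C_R = C_{R0}(1−X) = 3.00×0.128 = 0.3840 mol·L⁻¹.
In a CSTR the entire volume is at exit conditions, so r_S = 4.25×0.3840^2 = 0.6267 and r_T = 1.76×0.3840^1.5 = 0.4188.
Overall selectivity = C_S/C_T = r_Sτ/(r_Tτ) = r_S/r_T = 1.50.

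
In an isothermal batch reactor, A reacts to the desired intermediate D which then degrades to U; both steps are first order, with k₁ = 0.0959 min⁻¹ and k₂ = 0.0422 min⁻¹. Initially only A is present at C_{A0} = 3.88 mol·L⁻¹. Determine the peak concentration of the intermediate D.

2.04 mol·L⁻¹

For a first-order series the maximum intermediate yield is C_{D,max}/C_{A0} = (k₁/k₂)^[k₂/(k₂−k₁)].
= (0.0959/0.0422)^(0.0422/(0.0422−0.0959)) = (2.273)^(-0.7858) = 0.5246.
C_{D,max} = 0.5246×3.88 = 2.04 mol·L⁻¹.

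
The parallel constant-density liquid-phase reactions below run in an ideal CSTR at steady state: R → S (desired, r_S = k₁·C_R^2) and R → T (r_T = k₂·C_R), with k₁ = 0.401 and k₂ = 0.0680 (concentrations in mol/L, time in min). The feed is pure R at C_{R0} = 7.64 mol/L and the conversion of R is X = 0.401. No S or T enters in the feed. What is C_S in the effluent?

2.95 mol/L

Exit C_R = C_{R0}(1−X) = 7.64×0.599 = 4.576 mol/L.
A CSTR operates uniformly at the exit composition, giving r_S = 8.398 and r_T = 0.3112 (each k·C_R^n at C_R = 4.576).
Fraction of consumed R going to S: r_S/(r_S+r_T) = 0.9643.
C_S = 0.9643·C_{R0}·X = 0.9643×7.64×0.401 = 2.95 mol/L.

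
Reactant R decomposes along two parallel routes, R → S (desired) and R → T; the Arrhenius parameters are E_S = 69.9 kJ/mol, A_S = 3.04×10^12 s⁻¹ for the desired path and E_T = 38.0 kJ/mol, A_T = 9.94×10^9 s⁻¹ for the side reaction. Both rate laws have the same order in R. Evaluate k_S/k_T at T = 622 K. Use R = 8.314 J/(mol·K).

Since both paths have the same order in R, the concentration cancels and S_{S/T} = k_S/k_T = (A_S/A_T)·exp[(E_T−E_S)/(RT)].
(E_T−E_S)/(RT) = (38.0−69.9)×10³/(8.314×622) = -31900/5171 = -6.169.
k_S/k_T = (3.04×10^12/9.94×10^9)·exp(-6.169) = 305.8 × 0.002094 = 0.640.
Since E_S > E_T, raising the temperature improves selectivity toward S.

0.640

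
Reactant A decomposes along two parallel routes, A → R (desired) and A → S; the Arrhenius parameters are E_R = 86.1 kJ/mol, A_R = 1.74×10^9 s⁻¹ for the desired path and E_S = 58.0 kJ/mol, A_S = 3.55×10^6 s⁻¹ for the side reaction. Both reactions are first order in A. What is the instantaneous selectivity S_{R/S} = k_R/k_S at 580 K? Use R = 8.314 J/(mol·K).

1.44

k_R/k_S = (A_R/A_S)·exp[−(E_R−E_S)/(RT)] = (A_R/A_S)·exp[(E_S−E_R)/(RT)].
(E_S−E_R)/(RT) = (58.0−86.1)×10³/(8.314×580) = -28100/4822 = -5.827.
k_R/k_S = (1.74×10^9/3.55×10^6)·exp(-5.827) = 490.1 × 0.002946 = 1.44.
Since E_R > E_S, raising the temperature improves selectivity toward R.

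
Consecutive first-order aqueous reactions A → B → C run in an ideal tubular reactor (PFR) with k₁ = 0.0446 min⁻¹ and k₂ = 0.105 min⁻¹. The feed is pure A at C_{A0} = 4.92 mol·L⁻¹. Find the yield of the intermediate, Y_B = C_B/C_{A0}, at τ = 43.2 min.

For first-order series with pure A initially, C_B(τ) = k₁C_{A0}/(k₂−k₁)·(e^(−k₁τ) − e^(−k₂τ)).
e^(−k₁τ) = e^(−0.0446×43.2) = e^(−1.927) = 0.1456; e^(−k₂τ) = e^(−4.536) = 0.01072.
C_B = 0.0446×4.92/(0.105−0.0446) × (0.1456−0.01072) = 3.633×0.1349 = 0.4901 mol·L⁻¹.
Y_B = C_B/C_{A0} = 0.4901/4.92 = 0.0996.

0.0996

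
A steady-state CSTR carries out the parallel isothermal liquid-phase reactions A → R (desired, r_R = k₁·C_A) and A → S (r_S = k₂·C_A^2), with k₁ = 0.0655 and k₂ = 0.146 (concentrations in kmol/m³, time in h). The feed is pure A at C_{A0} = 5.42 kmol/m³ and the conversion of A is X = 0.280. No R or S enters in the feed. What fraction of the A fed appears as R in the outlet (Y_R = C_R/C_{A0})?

0.0289

Exit C_A = C_{A0}(1−X) = 5.42×0.720 = 3.902 kmol/m³.
A CSTR operates uniformly at the exit composition, giving r_R = 0.2556 and r_S = 2.223 (each k·C_A^n at C_A = 3.902).
Fraction of consumed A going to R: r_R/(r_R+r_S) = 0.1031.
C_R = 0.1031·C_{A0}·X = 0.1031×5.42×0.280 = 0.156 kmol/m³; Y_R = C_R/C_{A0} = 0.0289.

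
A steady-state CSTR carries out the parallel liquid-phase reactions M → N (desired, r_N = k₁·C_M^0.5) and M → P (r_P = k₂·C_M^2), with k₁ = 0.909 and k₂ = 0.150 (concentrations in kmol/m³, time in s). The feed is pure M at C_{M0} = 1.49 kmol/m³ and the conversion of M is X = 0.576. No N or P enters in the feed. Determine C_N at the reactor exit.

0.793 kmol/m³

Exit C_M = C_{M0}(1−X) = 1.49×0.424 = 0.6318 kmol/m³.
A CSTR operates uniformly at the exit composition, giving r_N = 0.7225 and r_P = 0.05987 (each k·C_M^n at C_M = 0.6318).
Fraction of consumed M going to N: r_N/(r_N+r_P) = 0.9235.
C_N = 0.9235·C_{M0}·X = 0.9235×1.49×0.576 = 0.793 kmol/m³.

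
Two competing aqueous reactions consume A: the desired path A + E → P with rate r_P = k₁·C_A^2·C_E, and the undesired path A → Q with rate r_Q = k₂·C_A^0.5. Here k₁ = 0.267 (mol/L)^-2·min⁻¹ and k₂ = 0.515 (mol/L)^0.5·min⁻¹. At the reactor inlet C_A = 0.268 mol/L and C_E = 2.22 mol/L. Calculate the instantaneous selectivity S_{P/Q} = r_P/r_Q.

S_{P/Q} = r_P/r_Q = (k₁·C_A^2·C_E)/(k₂·C_A^0.5) = (k₁/k₂)·C_A^1.5·C_E.
= (0.267×0.2680^2×2.220) / (0.515×0.2680^0.5) = 0.04257/0.2666 = 0.160.

0.160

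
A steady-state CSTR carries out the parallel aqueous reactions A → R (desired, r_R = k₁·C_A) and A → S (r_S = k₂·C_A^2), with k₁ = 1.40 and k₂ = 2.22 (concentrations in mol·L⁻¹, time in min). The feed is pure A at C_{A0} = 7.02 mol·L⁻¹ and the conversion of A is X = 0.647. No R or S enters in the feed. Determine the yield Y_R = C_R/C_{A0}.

Exit C_A = C_{A0}(1−X) = 7.02×0.353 = 2.478 mol·L⁻¹.
A CSTR operates uniformly at the exit composition, giving r_R = 3.469 and r_S = 13.63 (each k·C_A^n at C_A = 2.478).
Fraction of consumed A going to R: r_R/(r_R+r_S) = 0.2029.
C_R = 0.2029·C_{A0}·X = 0.2029×7.02×0.647 = 0.921 mol·L⁻¹; Y_R = C_R/C_{A0} = 0.131.

0.131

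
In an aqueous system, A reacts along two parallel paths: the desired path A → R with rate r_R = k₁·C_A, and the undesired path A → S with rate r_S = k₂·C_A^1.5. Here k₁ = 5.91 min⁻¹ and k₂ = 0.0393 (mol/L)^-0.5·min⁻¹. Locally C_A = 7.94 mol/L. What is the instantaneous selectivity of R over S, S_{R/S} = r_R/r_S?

S_{R/S} = r_R/r_S = (k₁·C_A)/(k₂·C_A^1.5) = (k₁/k₂)·C_A^-0.5.
= (5.91×7.940) / (0.0393×7.940^1.5) = 46.93/0.8793 = 53.4.

53.4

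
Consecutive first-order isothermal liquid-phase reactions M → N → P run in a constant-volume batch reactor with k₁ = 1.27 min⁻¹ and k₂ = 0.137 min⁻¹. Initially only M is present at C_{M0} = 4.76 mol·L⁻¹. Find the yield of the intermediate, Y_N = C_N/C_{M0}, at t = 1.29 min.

0.722

Solving the coupled first-order balances gives C_N(t) = [k₁/(k₂−k₁)]·C_{M0}·(e^(−k₁t) − e^(−k₂t)).
e^(−k₁t) = e^(−1.27×1.29) = e^(−1.638) = 0.1943; e^(−k₂t) = e^(−0.1767) = 0.8380.
C_N = 1.27×4.76/(0.137−1.27) × (0.1943−0.8380) = (-5.336)×(-0.6437) = 3.434 mol·L⁻¹.
Y_N = C_N/C_{M0} = 3.434/4.76 = 0.722.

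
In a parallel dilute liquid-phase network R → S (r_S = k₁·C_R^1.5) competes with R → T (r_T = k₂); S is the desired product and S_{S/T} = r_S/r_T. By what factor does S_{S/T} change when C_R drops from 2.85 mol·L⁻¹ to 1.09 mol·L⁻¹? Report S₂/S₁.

0.237

S_{S/T} = (k₁/k₂)·C_R^1.5, so S₂/S₁ = (C_{R,2}/C_{R,1})^1.5.
= (1.09/2.85)^1.5 = (0.3825)^1.5 = 0.237.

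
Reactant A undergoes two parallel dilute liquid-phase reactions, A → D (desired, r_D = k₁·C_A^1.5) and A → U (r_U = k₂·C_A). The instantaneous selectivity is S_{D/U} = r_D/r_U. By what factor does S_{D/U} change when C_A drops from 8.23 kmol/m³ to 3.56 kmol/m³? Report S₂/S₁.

S_{D/U} = (k₁/k₂)·C_A^0.5, so S₂/S₁ = (C_{A,2}/C_{A,1})^0.5.
= (3.56/8.23)^0.5 = (0.4326)^0.5 = 0.658.
Selectivity toward D falls as C_A falls — high-concentration operation is favoured.

0.658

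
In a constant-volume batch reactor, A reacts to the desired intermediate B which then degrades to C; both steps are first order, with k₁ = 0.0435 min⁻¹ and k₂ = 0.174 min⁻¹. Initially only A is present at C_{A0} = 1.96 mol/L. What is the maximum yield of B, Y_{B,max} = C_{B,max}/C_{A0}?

0.157

Evaluating C_B at t_opt = ln(k₂/k₁)/(k₂−k₁) gives C_{B,max}/C_{A0} = (k₁/k₂)^[k₂/(k₂−k₁)].
= (0.0435/0.174)^(0.174/(0.174−0.0435)) = (0.2500)^(1.333) = 0.1575.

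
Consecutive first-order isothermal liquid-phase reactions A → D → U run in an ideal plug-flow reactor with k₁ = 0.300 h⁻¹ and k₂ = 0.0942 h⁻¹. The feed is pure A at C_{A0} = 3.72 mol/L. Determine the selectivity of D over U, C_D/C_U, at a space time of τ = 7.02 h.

For first-order series with pure A initially, C_D(τ) = k₁C_{A0}/(k₂−k₁)·(e^(−k₁τ) − e^(−k₂τ)).
e^(−k₁τ) = e^(−0.300×7.02) = e^(−2.106) = 0.1217; e^(−k₂τ) = e^(−0.6613) = 0.5162.
C_D = 0.300×3.72/(0.0942−0.300) × (0.1217−0.5162) = (-5.423)×(-0.3945) = 2.139 mol/L.
C_A = C_{A0}e^(−k₁τ) = 0.4528 mol/L, so C_U = C_{A0}−C_A−C_D = 1.128 mol/L; C_D/C_U = 1.90.

1.90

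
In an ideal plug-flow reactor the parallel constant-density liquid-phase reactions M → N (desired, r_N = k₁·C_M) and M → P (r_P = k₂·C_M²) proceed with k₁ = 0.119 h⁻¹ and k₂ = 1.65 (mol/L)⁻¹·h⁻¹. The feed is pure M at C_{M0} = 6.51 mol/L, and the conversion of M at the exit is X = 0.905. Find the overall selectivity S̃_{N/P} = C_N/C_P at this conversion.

0.0284

C_M = C_{M0}(1−X) = 0.6184 mol/L.
Along a PFR/batch, dC_N/dC_M = −r_N/(r_N+r_P) = −k₁/(k₁+k₂·C_M).
Integrating from C_{M0} to C_M: C_N = (0.119/1.65)·ln[(0.119+1.65·6.51)/(0.119+1.65·0.618)] = 0.07212·ln(10.86/1.139) = 0.1626 mol/L.
C_P = (C_{M0}−C_M)−C_N = 5.729 mol/L; S̃_{N/P} = 0.1626/5.729 = 0.0284.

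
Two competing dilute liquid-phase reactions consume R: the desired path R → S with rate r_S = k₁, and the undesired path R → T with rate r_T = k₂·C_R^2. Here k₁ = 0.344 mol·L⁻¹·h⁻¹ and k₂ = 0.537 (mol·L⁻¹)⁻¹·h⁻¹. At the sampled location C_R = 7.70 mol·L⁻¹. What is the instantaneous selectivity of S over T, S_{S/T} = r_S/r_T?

S_{S/T} = r_S/r_T = (k₁)/(k₂·C_R^2) = (k₁/k₂)·C_R^-2.
= (0.344) / (0.537×7.700^2) = 0.3440/31.84 = 0.0108.

0.0108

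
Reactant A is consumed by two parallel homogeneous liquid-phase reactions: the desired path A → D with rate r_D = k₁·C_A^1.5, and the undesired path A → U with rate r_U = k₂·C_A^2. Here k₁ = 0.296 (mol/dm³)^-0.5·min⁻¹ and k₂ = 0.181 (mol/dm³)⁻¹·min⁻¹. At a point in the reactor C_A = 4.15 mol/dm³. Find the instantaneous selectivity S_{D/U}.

S_{D/U} = r_D/r_U = (k₁·C_A^1.5)/(k₂·C_A^2) = (k₁/k₂)·C_A^-0.5.
= (0.296×4.150^1.5) / (0.181×4.150^2) = 2.502/3.117 = 0.803.

0.803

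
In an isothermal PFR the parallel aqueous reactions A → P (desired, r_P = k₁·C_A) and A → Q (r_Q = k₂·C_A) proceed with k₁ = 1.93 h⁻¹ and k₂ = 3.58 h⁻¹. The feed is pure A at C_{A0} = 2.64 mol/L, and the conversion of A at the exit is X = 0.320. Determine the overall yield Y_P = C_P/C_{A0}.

0.112

C_A = C_{A0}(1−X) = 1.795 mol/L.
Both paths are first order in A, so the instantaneous fraction to P is constant: dC_P/d(−C_A) = k₁/(k₁+k₂) = 0.3503.
C_P = 0.3503·(C_{A0}−C_A) = 0.3503×0.8448 = 0.296 mol/L.
Y_P = C_P/C_{A0} = 0.2959/2.64 = 0.112.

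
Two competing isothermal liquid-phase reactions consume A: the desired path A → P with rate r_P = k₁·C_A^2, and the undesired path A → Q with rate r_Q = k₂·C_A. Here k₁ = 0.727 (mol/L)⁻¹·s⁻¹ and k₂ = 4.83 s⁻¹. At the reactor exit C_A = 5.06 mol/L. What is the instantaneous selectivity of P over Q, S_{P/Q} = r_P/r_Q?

0.762

S_{P/Q} = r_P/r_Q = (k₁·C_A^2)/(k₂·C_A) = (k₁/k₂)·C_A.
= (0.727×5.060^2) / (4.83×5.060) = 18.61/24.44 = 0.762.
Since the desired path is higher order in A, keeping C_A high (PFR or concentrated feed) favours P.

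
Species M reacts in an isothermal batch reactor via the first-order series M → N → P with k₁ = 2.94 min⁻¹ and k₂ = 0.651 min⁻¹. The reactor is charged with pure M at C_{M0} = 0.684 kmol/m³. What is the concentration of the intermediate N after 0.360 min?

0.390 kmol/m³

For first-order series with pure M initially, C_N(t) = k₁C_{M0}/(k₂−k₁)·(e^(−k₁t) − e^(−k₂t)).
e^(−k₁t) = e^(−2.94×0.360) = e^(−1.058) = 0.3470; e^(−k₂t) = e^(−0.2344) = 0.7911.
C_N = 2.94×0.684/(0.651−2.94) × (0.3470−0.7911) = (-0.8785)×(-0.4441) = 0.3901 kmol/m³.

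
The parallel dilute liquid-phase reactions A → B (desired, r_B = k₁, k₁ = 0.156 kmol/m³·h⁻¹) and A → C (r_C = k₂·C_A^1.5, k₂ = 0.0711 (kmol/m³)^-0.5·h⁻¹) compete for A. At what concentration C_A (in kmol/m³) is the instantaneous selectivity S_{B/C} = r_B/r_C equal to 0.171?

S_{B/C} = (k₁/k₂)·C_A^-1.5 ⇒ C_A = (S·k₂/k₁)^(1/(-1.5)).
= (0.171×0.0711/0.156)^(-0.6667) = (0.07794)^(-0.6667) = 5.48 kmol/m³.

5.48 kmol/m³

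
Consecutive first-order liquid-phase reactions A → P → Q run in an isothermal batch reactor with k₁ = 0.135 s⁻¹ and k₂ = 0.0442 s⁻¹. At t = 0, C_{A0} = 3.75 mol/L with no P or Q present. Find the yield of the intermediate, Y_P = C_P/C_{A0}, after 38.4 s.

Solving the coupled first-order balances gives C_P(t) = [k₁/(k₂−k₁)]·C_{A0}·(e^(−k₁t) − e^(−k₂t)).
e^(−k₁t) = e^(−0.135×38.4) = e^(−5.184) = 0.005606; e^(−k₂t) = e^(−1.697) = 0.1832.
C_P = 0.135×3.75/(0.0442−0.135) × (0.005606−0.1832) = (-5.575)×(-0.1776) = 0.9901 mol/L.
Y_P = C_P/C_{A0} = 0.9901/3.75 = 0.264.

0.264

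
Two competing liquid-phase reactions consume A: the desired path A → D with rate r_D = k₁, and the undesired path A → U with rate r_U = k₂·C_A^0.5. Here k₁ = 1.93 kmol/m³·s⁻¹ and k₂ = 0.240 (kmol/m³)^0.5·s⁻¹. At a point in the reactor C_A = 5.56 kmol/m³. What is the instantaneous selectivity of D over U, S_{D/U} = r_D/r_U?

3.41

S_{D/U} = r_D/r_U = (k₁)/(k₂·C_A^0.5) = (k₁/k₂)·C_A^-0.5.
= (1.93) / (0.240×5.560^0.5) = 1.930/0.5659 = 3.41.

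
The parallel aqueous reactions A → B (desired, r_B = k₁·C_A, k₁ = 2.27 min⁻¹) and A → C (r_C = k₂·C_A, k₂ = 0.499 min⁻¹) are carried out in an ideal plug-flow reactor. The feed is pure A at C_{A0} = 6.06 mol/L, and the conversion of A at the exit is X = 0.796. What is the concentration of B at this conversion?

C_A = C_{A0}(1−X) = 1.236 mol/L.
Both paths are first order in A, so the instantaneous fraction to B is constant: dC_B/d(−C_A) = k₁/(k₁+k₂) = 0.8198.
C_B = 0.8198·(C_{A0}−C_A) = 0.8198×4.824 = 3.95 mol/L.

3.95 mol/L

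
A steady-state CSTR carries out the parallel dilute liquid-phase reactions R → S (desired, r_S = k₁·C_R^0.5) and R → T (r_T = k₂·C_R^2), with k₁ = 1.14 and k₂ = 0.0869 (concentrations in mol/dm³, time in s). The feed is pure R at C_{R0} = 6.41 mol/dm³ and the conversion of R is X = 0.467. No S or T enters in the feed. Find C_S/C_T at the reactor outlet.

2.08

Exit C_R = C_{R0}(1−X) = 6.41×0.533 = 3.417 mol/dm³.
In a CSTR the entire volume is at exit conditions, so r_S = 1.14×3.417^0.5 = 2.107 and r_T = 0.0869×3.417^2 = 1.014.
Overall selectivity = C_S/C_T = r_Sτ/(r_Tτ) = r_S/r_T = 2.08.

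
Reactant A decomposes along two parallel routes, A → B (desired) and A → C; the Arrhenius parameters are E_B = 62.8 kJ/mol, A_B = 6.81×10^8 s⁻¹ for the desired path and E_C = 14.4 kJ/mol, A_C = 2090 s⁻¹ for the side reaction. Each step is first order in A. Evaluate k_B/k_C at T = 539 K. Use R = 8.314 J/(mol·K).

6.64

With equal orders, S_{B/C} = k_B/k_C = (A_B/A_C)·exp[(E_C−E_B)/(RT)].
(E_C−E_B)/(RT) = (14.4−62.8)×10³/(8.314×539) = -48400/4481 = -10.80.
k_B/k_C = (6.81×10^8/2090)·exp(-10.80) = 3.258×10^5 × 2.039×10^-5 = 6.64.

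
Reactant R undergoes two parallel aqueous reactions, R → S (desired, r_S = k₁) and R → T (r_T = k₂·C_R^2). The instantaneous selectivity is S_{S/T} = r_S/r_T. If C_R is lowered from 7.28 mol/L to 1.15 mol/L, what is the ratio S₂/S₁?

40.1

S_{S/T} = (k₁/k₂)·C_R^-2, so S₂/S₁ = (C_{R,2}/C_{R,1})^-2.
= (1.15/7.28)^(-2) = (0.1580)^(-2) = 40.1.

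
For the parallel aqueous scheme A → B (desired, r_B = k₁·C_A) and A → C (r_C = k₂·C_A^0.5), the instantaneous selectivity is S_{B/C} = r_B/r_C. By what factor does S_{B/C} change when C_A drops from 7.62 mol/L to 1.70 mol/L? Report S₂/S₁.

S_{B/C} = (k₁/k₂)·C_A^0.5, so S₂/S₁ = (C_{A,2}/C_{A,1})^0.5.
= (1.70/7.62)^0.5 = (0.2231)^0.5 = 0.472.
Selectivity toward B falls as C_A falls — high-concentration operation is favoured.

0.472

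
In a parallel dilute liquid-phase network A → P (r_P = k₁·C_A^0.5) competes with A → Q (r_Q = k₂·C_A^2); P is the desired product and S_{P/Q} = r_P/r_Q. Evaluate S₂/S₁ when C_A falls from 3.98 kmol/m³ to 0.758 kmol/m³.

S_{P/Q} = (k₁/k₂)·C_A^-1.5, so S₂/S₁ = (C_{A,2}/C_{A,1})^-1.5.
= (0.758/3.98)^(-1.5) = (0.1905)^(-1.5) = 12.0.
Selectivity toward P rises as C_A falls — low-concentration operation is favoured.

12.0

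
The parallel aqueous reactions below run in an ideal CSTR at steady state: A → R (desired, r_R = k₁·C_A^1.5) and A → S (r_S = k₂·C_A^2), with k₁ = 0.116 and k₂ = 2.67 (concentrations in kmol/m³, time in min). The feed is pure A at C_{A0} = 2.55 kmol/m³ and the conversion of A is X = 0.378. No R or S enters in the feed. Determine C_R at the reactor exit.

Exit C_A = C_{A0}(1−X) = 2.55×0.622 = 1.586 kmol/m³.
A CSTR operates uniformly at the exit composition, giving r_R = 0.2317 and r_S = 6.717 (each k·C_A^n at C_A = 1.586).
Fraction of consumed A going to R: r_R/(r_R+r_S) = 0.03335.
C_R = 0.03335·C_{A0}·X = 0.03335×2.55×0.378 = 0.0321 kmol/m³.

0.0321 kmol/m³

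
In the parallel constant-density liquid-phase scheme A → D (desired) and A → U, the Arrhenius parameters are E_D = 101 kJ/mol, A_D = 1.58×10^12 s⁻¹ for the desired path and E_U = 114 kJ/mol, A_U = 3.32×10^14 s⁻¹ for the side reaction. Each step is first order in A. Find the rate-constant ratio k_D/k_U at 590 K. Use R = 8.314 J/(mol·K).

Since both paths have the same order in A, the concentration cancels and S_{D/U} = k_D/k_U = (A_D/A_U)·exp[(E_U−E_D)/(RT)].
(E_U−E_D)/(RT) = (114−101)×10³/(8.314×590) = 13000/4905 = 2.650.
k_D/k_U = (1.58×10^12/3.32×10^14)·exp(2.650) = 0.004759 × 14.16 = 0.0674.
Since E_D < E_U, lowering the temperature improves selectivity toward D.

0.0674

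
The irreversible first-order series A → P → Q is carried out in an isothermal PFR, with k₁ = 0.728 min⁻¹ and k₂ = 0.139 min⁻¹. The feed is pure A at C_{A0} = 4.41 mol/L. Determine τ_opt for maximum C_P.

2.81 min

For first-order series the maximum of C_P occurs at τ_opt = ln(k₂/k₁)/(k₂−k₁).
= ln(0.139/0.728)/(0.139−0.728) = ln(0.1909)/-0.5890 = -1.656/-0.5890 = 2.81 min.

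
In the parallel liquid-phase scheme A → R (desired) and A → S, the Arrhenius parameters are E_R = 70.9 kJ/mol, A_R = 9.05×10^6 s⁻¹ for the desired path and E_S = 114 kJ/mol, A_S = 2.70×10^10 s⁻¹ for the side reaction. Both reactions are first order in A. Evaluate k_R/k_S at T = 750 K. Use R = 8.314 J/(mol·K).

k_R/k_S = (A_R/A_S)·exp[−(E_R−E_S)/(RT)] = (A_R/A_S)·exp[(E_S−E_R)/(RT)].
(E_S−E_R)/(RT) = (114−70.9)×10³/(8.314×750) = 43100/6236 = 6.912.
k_R/k_S = (9.05×10^6/2.70×10^10)·exp(6.912) = 3.352×10^-4 × 1004 = 0.337.

0.337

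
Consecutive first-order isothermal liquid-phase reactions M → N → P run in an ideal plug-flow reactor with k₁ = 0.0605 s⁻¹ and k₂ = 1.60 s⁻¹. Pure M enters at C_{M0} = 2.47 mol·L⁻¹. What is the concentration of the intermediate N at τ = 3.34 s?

For first-order series with pure M initially, C_N(τ) = k₁C_{M0}/(k₂−k₁)·(e^(−k₁τ) − e^(−k₂τ)).
e^(−k₁τ) = e^(−0.0605×3.34) = e^(−0.2021) = 0.8170; e^(−k₂τ) = e^(−5.344) = 0.004777.
C_N = 0.0605×2.47/(1.60−0.0605) × (0.8170−0.004777) = 0.09707×0.8123 = 0.07884 mol·L⁻¹.

0.0788 mol·L⁻¹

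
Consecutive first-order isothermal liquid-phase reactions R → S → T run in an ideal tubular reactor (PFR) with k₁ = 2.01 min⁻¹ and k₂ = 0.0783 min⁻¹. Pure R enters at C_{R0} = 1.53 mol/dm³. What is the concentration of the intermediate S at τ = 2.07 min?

1.33 mol/dm³

The intermediate concentration in a first-order A→B→C sequence is C_S = k₁C_{R0}(e^(−k₁τ) − e^(−k₂τ))/(k₂−k₁).
e^(−k₁τ) = e^(−2.01×2.07) = e^(−4.161) = 0.01560; e^(−k₂τ) = e^(−0.1621) = 0.8504.
C_S = 2.01×1.53/(0.0783−2.01) × (0.01560−0.8504) = (-1.592)×(-0.8348) = 1.329 mol/dm³.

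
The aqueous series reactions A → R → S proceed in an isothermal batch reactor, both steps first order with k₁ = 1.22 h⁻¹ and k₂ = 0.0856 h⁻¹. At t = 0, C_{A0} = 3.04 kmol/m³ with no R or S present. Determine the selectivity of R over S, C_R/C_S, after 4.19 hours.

2.99

For first-order series with pure A initially, C_R(t) = k₁C_{A0}/(k₂−k₁)·(e^(−k₁t) − e^(−k₂t)).
e^(−k₁t) = e^(−1.22×4.19) = e^(−5.112) = 0.006025; e^(−k₂t) = e^(−0.3587) = 0.6986.
C_R = 1.22×3.04/(0.0856−1.22) × (0.006025−0.6986) = (-3.269)×(-0.6926) = 2.264 kmol/m³.
C_A = C_{A0}e^(−k₁t) = 0.01832 kmol/m³, so C_S = C_{A0}−C_A−C_R = 0.7574 kmol/m³; C_R/C_S = 2.99.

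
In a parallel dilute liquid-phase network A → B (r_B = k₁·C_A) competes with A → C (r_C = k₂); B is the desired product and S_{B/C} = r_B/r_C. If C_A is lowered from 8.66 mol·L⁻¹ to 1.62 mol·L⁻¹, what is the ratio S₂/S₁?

S_{B/C} = (k₁/k₂)·C_A, so S₂/S₁ = (C_{A,2}/C_{A,1}).
= 1.62/8.66 = 0.187.

0.187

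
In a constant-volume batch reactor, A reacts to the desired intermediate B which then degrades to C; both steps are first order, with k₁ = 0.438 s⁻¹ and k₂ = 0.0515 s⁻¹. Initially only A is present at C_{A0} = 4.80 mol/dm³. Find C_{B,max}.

For a first-order series the maximum intermediate yield is C_{B,max}/C_{A0} = (k₁/k₂)^[k₂/(k₂−k₁)].
= (0.438/0.0515)^(0.0515/(0.0515−0.438)) = (8.505)^(-0.1332) = 0.7518.
C_{B,max} = 0.7518×4.80 = 3.61 mol/dm³.

3.61 mol/dm³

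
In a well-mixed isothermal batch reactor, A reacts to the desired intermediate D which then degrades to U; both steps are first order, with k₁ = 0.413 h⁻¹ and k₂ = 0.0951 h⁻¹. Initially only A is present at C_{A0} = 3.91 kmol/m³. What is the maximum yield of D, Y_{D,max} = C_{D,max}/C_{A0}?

For a first-order series the maximum intermediate yield is C_{D,max}/C_{A0} = (k₁/k₂)^[k₂/(k₂−k₁)].
= (0.413/0.0951)^(0.0951/(0.0951−0.413)) = (4.343)^(-0.2992) = 0.6445.

0.644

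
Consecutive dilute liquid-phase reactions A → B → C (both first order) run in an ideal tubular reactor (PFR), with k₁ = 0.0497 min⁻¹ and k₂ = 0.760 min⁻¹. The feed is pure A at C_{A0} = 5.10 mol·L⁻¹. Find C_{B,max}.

At the optimum, C_{B,max}/C_{A0} = (k₁/k₂)^[k₂/(k₂−k₁)].
= (0.0497/0.760)^(0.760/(0.760−0.0497)) = (0.06539)^(1.070) = 0.05403.
C_{B,max} = 0.05403×5.10 = 0.276 mol·L⁻¹.

0.276 mol·L⁻¹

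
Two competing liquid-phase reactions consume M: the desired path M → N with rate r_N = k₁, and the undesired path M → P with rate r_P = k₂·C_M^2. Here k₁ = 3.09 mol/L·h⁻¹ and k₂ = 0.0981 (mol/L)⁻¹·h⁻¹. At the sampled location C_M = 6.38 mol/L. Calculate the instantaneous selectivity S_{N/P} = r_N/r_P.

S_{N/P} = r_N/r_P = (k₁)/(k₂·C_M^2) = (k₁/k₂)·C_M^-2.
= (3.09) / (0.0981×6.380^2) = 3.090/3.993 = 0.774.

0.774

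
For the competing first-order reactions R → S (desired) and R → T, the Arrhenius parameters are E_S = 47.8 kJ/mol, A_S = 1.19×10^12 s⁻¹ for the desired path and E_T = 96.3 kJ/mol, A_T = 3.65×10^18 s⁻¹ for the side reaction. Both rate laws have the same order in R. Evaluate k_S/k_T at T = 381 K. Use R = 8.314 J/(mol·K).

1.45

Since both paths have the same order in R, the concentration cancels and S_{S/T} = k_S/k_T = (A_S/A_T)·exp[(E_T−E_S)/(RT)].
(E_T−E_S)/(RT) = (96.3−47.8)×10³/(8.314×381) = 48500/3168 = 15.31.
k_S/k_T = (1.19×10^12/3.65×10^18)·exp(15.31) = 3.260×10^-7 × 4.462×10^6 = 1.45.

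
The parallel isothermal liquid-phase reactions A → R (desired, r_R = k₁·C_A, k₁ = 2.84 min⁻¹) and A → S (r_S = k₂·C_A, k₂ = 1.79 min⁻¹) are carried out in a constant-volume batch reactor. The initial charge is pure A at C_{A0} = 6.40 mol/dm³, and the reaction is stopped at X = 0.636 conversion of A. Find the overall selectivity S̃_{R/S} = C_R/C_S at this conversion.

C_A = C_{A0}(1−X) = 2.330 mol/dm³.
Both paths are first order in A, so the instantaneous fraction to R is constant: dC_R/d(−C_A) = k₁/(k₁+k₂) = 0.6134.
C_R = 0.6134·(C_{A0}−C_A) = 0.6134×4.070 = 2.50 mol/dm³.
C_S = (C_{A0}−C_A)−C_R = 1.574 mol/dm³; S̃_{R/S} = 2.497/1.574 = 1.59.

1.59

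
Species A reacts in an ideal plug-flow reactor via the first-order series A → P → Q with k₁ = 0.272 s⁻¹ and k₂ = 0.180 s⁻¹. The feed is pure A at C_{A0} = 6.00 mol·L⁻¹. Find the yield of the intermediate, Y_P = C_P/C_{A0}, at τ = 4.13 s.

0.444

For first-order series with pure A initially, C_P(τ) = k₁C_{A0}/(k₂−k₁)·(e^(−k₁τ) − e^(−k₂τ)).
e^(−k₁τ) = e^(−0.272×4.13) = e^(−1.123) = 0.3252; e^(−k₂τ) = e^(−0.7434) = 0.4755.
C_P = 0.272×6.00/(0.180−0.272) × (0.3252−0.4755) = (-17.74)×(-0.1503) = 2.666 mol·L⁻¹.
Y_P = C_P/C_{A0} = 2.666/6.00 = 0.444.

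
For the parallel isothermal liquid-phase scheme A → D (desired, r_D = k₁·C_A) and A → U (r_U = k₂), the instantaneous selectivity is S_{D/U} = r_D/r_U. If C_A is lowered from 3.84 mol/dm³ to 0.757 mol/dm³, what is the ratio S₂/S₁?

0.197

S_{D/U} = (k₁/k₂)·C_A, so S₂/S₁ = (C_{A,2}/C_{A,1}).
= 0.757/3.84 = 0.197.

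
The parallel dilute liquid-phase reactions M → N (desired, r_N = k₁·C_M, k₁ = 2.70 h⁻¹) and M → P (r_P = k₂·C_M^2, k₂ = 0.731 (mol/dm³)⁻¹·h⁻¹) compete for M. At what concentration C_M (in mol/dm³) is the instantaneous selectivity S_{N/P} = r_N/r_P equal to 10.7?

S_{N/P} = (k₁/k₂)·C_M⁻¹ ⇒ C_M = (S·k₂/k₁)^(-1).
= (10.7×0.731/2.70)^(-1) = (2.897)^(-1) = 0.345 mol/dm³.

0.345 mol/dm³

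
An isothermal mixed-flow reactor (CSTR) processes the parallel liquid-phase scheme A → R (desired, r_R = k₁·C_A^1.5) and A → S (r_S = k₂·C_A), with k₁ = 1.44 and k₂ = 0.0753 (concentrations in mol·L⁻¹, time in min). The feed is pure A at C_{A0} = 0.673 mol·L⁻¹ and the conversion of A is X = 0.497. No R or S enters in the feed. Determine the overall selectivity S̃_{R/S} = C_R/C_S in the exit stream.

11.1

Exit C_A = C_{A0}(1−X) = 0.673×0.503 = 0.3385 mol·L⁻¹.
Rates in a CSTR are evaluated at the outlet concentration: r_R = 1.44×0.3385^1.5 = 0.2836, r_S = 0.0753×0.3385 = 0.02549.
Overall selectivity = C_R/C_S = r_Rτ/(r_Sτ) = r_R/r_S = 11.1.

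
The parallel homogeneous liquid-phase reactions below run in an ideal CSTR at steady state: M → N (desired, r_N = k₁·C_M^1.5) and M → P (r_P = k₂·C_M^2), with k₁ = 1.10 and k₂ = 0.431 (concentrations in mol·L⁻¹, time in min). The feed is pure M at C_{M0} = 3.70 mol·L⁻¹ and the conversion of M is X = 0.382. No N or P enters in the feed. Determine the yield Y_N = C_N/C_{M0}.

Exit C_M = C_{M0}(1−X) = 3.70×0.618 = 2.287 mol·L⁻¹.
Rates in a CSTR are evaluated at the outlet concentration: r_N = 1.10×2.287^1.5 = 3.803, r_P = 0.431×2.287^2 = 2.254.
Fraction of consumed M going to N: r_N/(r_N+r_P) = 0.6279.
C_N = 0.6279·C_{M0}·X = 0.6279×3.70×0.382 = 0.888 mol·L⁻¹; Y_N = C_N/C_{M0} = 0.240.

0.240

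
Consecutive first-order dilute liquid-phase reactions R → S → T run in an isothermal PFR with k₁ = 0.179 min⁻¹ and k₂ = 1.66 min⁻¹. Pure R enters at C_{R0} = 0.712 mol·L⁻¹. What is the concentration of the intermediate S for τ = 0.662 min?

0.0478 mol·L⁻¹

Solving the coupled first-order balances gives C_S(τ) = [k₁/(k₂−k₁)]·C_{R0}·(e^(−k₁τ) − e^(−k₂τ)).
e^(−k₁τ) = e^(−0.179×0.662) = e^(−0.1185) = 0.8883; e^(−k₂τ) = e^(−1.099) = 0.3332.
C_S = 0.179×0.712/(1.66−0.179) × (0.8883−0.3332) = 0.08606×0.5550 = 0.04776 mol·L⁻¹.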